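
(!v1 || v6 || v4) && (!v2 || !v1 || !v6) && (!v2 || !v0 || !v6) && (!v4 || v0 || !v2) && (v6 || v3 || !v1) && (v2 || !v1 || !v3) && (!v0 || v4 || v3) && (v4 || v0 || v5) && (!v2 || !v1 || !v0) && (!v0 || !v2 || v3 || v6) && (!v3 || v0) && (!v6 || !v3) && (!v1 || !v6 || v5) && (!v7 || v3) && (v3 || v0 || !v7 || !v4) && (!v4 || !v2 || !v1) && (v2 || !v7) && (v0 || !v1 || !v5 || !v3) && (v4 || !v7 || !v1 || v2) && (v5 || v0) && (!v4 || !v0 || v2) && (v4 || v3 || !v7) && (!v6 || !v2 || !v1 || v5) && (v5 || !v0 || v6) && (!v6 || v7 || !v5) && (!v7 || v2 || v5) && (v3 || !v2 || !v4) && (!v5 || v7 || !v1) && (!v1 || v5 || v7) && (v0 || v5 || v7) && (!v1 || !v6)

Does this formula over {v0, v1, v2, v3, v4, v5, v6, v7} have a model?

Suppose v3 = true.
Unit clause (v0) forces v0 = true.
Unit clause (!v6) forces v6 = false.
Unit clause (v5) forces v5 = true.
Suppose v1 = false.
Suppose v2 = true.
Every clause is now satisfied; v4, v7 are unconstrained.
A satisfying assignment: v0=true,  v1=false,  v2=true,  v3=true,  v4=true,  v5=true,  v6=false,  v7=true.

Satisfiable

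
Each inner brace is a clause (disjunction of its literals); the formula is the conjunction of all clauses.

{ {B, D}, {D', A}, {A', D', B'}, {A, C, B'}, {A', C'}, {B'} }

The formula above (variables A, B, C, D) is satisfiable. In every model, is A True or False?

True

Suppose A = 0.
From the singleton clause (D'), D = 0.
From the singleton clause (B), B = 1.
Now (B') is unsatisfied and unit — conflict.
So every satisfying assignment has A = True.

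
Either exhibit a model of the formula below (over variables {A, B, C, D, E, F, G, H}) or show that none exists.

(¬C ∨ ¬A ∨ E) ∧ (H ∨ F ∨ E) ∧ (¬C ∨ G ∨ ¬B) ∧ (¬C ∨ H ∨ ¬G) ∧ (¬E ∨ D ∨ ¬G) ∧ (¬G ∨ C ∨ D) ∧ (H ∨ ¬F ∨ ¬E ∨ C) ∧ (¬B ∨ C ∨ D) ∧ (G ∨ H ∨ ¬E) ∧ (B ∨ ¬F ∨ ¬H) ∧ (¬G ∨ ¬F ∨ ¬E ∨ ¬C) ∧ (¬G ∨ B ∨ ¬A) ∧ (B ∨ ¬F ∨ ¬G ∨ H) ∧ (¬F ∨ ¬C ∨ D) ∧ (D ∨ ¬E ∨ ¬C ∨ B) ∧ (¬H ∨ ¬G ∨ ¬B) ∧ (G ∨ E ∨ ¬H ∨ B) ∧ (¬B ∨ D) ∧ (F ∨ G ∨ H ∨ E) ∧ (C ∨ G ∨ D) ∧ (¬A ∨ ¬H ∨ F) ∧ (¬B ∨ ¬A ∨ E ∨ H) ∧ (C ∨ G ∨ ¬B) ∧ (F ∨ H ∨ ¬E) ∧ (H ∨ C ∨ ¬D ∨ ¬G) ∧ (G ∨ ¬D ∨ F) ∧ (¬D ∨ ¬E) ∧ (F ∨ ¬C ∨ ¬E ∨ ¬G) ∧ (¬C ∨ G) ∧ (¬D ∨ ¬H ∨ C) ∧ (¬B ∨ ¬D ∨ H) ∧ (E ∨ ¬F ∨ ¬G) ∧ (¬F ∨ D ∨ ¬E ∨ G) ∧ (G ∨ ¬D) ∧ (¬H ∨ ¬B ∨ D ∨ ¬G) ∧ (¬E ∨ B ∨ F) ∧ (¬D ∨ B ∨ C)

A ↦ False; B ↦ False; C ↦ True; D ↦ True; E ↦ False; F ↦ False; G ↦ True; H ↦ True

Case B = False:
Case F = False:
From the singleton clause (¬E), E = False.
From the singleton clause (H), H = True.
From the singleton clause (G), G = True.
From the singleton clause (¬A), A = False.
Case C = True:
All clauses hold; D can take either value.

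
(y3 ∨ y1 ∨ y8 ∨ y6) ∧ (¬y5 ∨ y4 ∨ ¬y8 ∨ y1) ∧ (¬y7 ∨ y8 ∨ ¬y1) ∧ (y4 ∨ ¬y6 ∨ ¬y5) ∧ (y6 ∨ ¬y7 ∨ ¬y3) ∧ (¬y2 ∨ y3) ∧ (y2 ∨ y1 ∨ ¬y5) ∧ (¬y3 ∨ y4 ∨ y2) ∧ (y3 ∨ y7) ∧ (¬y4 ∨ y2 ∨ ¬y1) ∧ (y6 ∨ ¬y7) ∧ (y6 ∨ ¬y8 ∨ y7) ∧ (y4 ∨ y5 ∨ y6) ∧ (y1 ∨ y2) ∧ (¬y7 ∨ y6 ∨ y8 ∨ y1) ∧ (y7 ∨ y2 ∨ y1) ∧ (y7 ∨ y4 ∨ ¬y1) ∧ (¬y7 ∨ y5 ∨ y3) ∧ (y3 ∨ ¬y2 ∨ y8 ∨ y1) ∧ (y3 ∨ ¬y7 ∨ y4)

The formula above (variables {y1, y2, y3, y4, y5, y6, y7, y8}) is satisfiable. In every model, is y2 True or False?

Suppose y2 = False.
(y1) alone gives y1 = True.
(¬y4) alone gives y4 = False.
(¬y3) alone gives y3 = False.
(y7) alone gives y7 = True.
That conflicts with the unit clause (¬y7).
So every satisfying assignment has y2 = True.

True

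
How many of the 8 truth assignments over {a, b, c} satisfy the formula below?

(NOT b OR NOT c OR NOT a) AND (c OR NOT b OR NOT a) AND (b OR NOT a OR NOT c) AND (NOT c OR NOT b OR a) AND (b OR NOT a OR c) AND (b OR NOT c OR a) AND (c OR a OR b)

There are 2^3 = 8 truth assignments over (a, b, c).
Split on a. With a = true, the clauses containing a are satisfied and NOT a drops from the rest; 0 of the 2^2 = 4 assignments to the other variables satisfy what remains.
With a = false, by the same count on the reduced clause set, 1 assignment works.
Total: 0 + 1 = 1.

1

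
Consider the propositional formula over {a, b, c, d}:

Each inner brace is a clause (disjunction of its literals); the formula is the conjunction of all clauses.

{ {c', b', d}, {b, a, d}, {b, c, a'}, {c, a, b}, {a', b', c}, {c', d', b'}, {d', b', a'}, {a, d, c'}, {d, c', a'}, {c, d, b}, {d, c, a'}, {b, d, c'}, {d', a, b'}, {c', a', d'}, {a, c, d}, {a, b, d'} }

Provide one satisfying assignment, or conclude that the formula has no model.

Suppose c = 0.
Suppose b = 1.
The clause (a') is unit, so a = 0.
The clause (d') is unit, so d = 0.
Now (d) is unsatisfied and unit — conflict.
That branch fails; take b = 0 instead.
The clause (a') is unit, so a = 0.
Now (a) is unsatisfied and unit — conflict.
Both values of b lead to a conflict.
That branch fails; take c = 1 instead.
Suppose b = 0.
The clause (d) is unit, so d = 1.
The clause (a') is unit, so a = 0.
Now (a) is unsatisfied and unit — conflict.
That branch fails; take b = 1 instead.
The clause (d) is unit, so d = 1.
Now (d') is unsatisfied and unit — conflict.
Both values of b lead to a conflict.
Both values of c lead to a conflict.

UNSATISFIABLE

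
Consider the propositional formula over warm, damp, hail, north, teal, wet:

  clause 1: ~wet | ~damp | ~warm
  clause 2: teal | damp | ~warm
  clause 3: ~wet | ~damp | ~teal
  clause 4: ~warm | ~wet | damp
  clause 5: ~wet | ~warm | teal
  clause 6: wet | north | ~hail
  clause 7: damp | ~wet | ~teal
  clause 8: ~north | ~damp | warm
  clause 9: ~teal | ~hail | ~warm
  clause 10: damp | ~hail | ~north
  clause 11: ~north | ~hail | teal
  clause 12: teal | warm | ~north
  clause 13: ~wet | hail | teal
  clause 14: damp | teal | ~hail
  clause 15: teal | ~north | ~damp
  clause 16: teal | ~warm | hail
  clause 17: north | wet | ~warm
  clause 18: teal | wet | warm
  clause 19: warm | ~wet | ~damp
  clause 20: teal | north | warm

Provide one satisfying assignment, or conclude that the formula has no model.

warm ↦ 0, damp ↦ 1, hail ↦ 0, north ↦ 0, teal ↦ 1, wet ↦ 0

Branch on wet: set wet = 0.
Branch on north: set north = 0.
Unit clause (~hail) forces hail = 0.
Unit clause (~warm) forces warm = 0.
Unit clause (teal) forces teal = 1.
All clauses hold; damp can take either value.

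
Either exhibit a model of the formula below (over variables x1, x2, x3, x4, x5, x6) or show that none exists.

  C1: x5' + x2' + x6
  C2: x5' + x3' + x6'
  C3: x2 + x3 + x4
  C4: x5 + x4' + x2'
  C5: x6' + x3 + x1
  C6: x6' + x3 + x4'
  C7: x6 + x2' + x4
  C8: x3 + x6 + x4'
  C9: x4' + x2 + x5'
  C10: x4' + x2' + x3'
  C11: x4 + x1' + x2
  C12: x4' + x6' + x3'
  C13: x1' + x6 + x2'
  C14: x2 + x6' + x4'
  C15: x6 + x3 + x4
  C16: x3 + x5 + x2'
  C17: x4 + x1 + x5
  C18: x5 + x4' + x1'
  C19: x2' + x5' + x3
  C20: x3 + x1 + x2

x1: 0; x2: 0; x3: 1; x4: 1; x5: 0; x6: 0

Suppose x5 = 0.
Suppose x4 = 1.
(x2') alone gives x2 = 0.
(x6') alone gives x6 = 0.
(x3) alone gives x3 = 1.
(x1') alone gives x1 = 0.
This assignment satisfies each clause.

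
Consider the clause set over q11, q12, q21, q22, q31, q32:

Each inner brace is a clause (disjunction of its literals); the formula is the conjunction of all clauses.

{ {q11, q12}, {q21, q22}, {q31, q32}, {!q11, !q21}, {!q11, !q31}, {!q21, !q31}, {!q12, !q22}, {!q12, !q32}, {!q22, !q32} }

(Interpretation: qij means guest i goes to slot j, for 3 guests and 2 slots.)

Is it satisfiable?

Suppose q11 = true.
Unit clause (!q21) forces q21 = false.
Unit clause (q22) forces q22 = true.
Unit clause (!q31) forces q31 = false.
Unit clause (q32) forces q32 = true.
Now (!q32) is unsatisfied and unit — conflict.
That branch fails; take q11 = false instead.
Unit clause (q12) forces q12 = true.
Unit clause (!q22) forces q22 = false.
Unit clause (q21) forces q21 = true.
Unit clause (!q31) forces q31 = false.
Unit clause (q32) forces q32 = true.
Now (!q32) is unsatisfied and unit — conflict.
Either choice for q11 ends in contradiction.
No assignment satisfies every clause.

Unsatisfiable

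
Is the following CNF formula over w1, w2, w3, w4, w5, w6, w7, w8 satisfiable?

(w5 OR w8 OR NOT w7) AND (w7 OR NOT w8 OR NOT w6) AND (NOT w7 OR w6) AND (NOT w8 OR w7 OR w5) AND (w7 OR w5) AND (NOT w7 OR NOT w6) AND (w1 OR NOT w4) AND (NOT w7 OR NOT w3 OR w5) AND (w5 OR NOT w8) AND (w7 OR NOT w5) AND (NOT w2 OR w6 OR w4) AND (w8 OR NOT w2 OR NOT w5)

No, unsatisfiable

Try w7 = false.
The clause (w5) is unit, so w5 = true.
That conflicts with the unit clause (NOT w5).
Undo w7 and try w7 = true.
The clause (w6) is unit, so w6 = true.
That conflicts with the unit clause (NOT w6).
Neither w7 = true nor w7 = false works.
No assignment satisfies every clause.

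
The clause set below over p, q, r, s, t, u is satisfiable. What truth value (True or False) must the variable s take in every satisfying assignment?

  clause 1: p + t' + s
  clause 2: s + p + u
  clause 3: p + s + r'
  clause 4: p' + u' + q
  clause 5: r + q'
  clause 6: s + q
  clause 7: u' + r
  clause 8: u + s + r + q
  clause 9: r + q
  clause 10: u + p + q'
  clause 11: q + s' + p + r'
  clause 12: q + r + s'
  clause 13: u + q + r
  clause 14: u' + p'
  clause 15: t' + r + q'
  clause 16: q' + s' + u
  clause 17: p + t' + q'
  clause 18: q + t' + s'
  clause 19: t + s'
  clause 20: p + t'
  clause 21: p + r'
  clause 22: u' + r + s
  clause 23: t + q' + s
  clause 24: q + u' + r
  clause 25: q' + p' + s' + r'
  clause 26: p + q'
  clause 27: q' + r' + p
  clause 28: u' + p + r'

Suppose s = 1.
(t) alone gives t = 1.
(q) alone gives q = 1.
(r) alone gives r = 1.
(u) alone gives u = 1.
(p') alone gives p = 0.
Now (p) is unsatisfied and unit — conflict.
So every satisfying assignment has s = False.

False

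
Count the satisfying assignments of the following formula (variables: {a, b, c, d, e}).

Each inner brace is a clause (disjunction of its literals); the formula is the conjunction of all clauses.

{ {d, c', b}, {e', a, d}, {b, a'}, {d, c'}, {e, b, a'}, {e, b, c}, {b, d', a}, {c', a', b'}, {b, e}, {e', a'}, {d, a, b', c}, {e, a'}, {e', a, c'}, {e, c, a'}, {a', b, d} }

3

There are 2^5 = 32 truth assignments over (a, b, c, d, e).
Split on e. With e = 1, the clauses containing e are satisfied and e' drops from the rest; 1 of the 2^4 = 16 assignments to the other variables satisfy what remains.
With e = 0, by the same count on the reduced clause set, 2 assignments work.
(One model: a=F, b=T, c=F, d=T, e=F.)
Total: 1 + 2 = 3.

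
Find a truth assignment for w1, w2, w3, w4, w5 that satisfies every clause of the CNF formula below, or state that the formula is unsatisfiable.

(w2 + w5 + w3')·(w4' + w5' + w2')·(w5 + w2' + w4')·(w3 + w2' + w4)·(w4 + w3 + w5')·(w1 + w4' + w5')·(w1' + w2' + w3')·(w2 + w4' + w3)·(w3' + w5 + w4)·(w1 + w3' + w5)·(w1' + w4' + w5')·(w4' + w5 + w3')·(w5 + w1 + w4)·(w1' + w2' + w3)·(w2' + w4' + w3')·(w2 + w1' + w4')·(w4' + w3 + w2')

w1=0,  w2=0,  w3=1,  w4=0,  w5=1

Suppose w2 = 0.
Suppose w5 = 1.
Suppose w4 = 0.
From the singleton clause (w3), w3 = 1.
Every clause is now satisfied; w1 is unconstrained.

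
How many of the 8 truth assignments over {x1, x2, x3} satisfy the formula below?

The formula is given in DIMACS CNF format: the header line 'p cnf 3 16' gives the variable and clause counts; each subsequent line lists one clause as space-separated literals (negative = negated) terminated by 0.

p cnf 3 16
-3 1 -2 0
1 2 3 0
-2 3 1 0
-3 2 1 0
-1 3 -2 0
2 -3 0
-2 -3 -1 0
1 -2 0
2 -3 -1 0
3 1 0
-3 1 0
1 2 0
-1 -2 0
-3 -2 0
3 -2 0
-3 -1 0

1

There are 2^3 = 8 truth assignments over (x1, x2, x3).
Check each against the 16 clauses (columns in the order x1, x2, x3):
  F F F  ✗ fails (x1 ∨ x2 ∨ x3)
  F F T  ✗ fails (¬x3 ∨ x2 ∨ x1)
  F T F  ✗ fails (¬x2 ∨ x3 ∨ x1)
  F T T  ✗ fails (¬x3 ∨ x1 ∨ ¬x2)
  T F F  ✓ satisfies all
  T F T  ✗ fails (x2 ∨ ¬x3)
  T T F  ✗ fails (¬x1 ∨ x3 ∨ ¬x2)
  T T T  ✗ fails (¬x2 ∨ ¬x3 ∨ ¬x1)
1 of the 8 rows is a model.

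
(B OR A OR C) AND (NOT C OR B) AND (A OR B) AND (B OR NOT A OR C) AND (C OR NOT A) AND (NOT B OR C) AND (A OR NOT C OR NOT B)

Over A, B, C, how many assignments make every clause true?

There are 2^3 = 8 truth assignments over (A, B, C).
Check each against the 7 clauses (columns in the order A, B, C):
  F F F  ✗ fails (B OR A OR C)
  F F T  ✗ fails (NOT C OR B)
  F T F  ✗ fails (NOT B OR C)
  F T T  ✗ fails (A OR NOT C OR NOT B)
  T F F  ✗ fails (B OR NOT A OR C)
  T F T  ✗ fails (NOT C OR B)
  T T F  ✗ fails (C OR NOT A)
  T T T  ✓ satisfies all
1 of the 8 rows is a model.

1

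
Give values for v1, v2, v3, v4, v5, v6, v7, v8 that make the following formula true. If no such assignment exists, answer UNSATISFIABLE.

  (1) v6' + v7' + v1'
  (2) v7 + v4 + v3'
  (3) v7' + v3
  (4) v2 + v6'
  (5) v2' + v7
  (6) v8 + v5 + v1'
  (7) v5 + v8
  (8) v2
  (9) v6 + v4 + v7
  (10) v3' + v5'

(v2) alone gives v2 = 1.
(v7) alone gives v7 = 1.
(v3) alone gives v3 = 1.
(v5') alone gives v5 = 0.
(v8) alone gives v8 = 1.
Suppose v6 = 0.
All clauses hold; v1, v4 can take either value.

v1: 1; v2: 1; v3: 1; v4: 0; v5: 0; v6: 0; v7: 1; v8: 1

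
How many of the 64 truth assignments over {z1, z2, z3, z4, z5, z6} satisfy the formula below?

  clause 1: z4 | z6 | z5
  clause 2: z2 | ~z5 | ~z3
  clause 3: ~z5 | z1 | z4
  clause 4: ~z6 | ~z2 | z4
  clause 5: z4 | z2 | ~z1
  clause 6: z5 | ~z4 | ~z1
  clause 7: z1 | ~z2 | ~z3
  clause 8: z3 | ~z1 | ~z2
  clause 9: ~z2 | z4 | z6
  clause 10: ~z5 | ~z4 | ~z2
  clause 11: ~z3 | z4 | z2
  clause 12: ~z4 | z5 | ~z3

9

There are 2^6 = 64 truth assignments over (z1, z2, z3, z4, z5, z6).
Split on z4. With z4 = 1, the clauses containing z4 are satisfied and ~z4 drops from the rest; 8 of the 2^5 = 32 assignments to the other variables satisfy what remains.
With z4 = 0, by the same count on the reduced clause set, 1 assignment works.
(One model: z1=F, z2=F, z3=F, z4=F, z5=F, z6=T.)
Total: 8 + 1 = 9.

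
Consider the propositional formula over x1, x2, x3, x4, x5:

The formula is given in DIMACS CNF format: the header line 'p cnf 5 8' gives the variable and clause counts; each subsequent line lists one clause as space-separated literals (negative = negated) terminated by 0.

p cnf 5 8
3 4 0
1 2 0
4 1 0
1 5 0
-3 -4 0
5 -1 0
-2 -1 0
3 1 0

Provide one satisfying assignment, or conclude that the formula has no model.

x1: True; x2: False; x3: True; x4: False; x5: True

Try x3 = True.
Unit clause (¬x4) forces x4 = False.
Unit clause (x1) forces x1 = True.
Unit clause (x5) forces x5 = True.
Unit clause (¬x2) forces x2 = False.
Every clause now holds.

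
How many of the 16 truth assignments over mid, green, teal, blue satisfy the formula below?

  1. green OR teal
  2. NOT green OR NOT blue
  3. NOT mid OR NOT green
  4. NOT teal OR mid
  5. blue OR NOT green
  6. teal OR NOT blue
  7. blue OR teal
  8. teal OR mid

There are 2^4 = 16 truth assignments over (mid, green, teal, blue).
Check each against the 8 clauses (columns in the order mid, green, teal, blue):
  F F F F  ✗ fails (green OR teal)
  F F F T  ✗ fails (green OR teal)
  F F T F  ✗ fails (NOT teal OR mid)
  F F T T  ✗ fails (NOT teal OR mid)
  F T F F  ✗ fails (blue OR NOT green)
  F T F T  ✗ fails (NOT green OR NOT blue)
  F T T F  ✗ fails (NOT teal OR mid)
  F T T T  ✗ fails (NOT green OR NOT blue)
  T F F F  ✗ fails (green OR teal)
  T F F T  ✗ fails (green OR teal)
  T F T F  ✓ satisfies all
  T F T T  ✓ satisfies all
  T T F F  ✗ fails (NOT mid OR NOT green)
  T T F T  ✗ fails (NOT green OR NOT blue)
  T T T F  ✗ fails (NOT mid OR NOT green)
  T T T T  ✗ fails (NOT green OR NOT blue)
2 of the 16 rows are models.

2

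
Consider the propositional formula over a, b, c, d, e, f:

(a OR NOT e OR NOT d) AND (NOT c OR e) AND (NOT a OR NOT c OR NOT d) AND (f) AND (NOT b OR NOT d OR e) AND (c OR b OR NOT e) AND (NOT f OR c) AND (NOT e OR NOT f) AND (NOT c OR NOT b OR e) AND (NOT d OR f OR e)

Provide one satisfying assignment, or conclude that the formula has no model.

UNSATISFIABLE

Unit clause (f) forces f = true.
Unit clause (c) forces c = true.
Unit clause (e) forces e = true.
That conflicts with the unit clause (NOT e).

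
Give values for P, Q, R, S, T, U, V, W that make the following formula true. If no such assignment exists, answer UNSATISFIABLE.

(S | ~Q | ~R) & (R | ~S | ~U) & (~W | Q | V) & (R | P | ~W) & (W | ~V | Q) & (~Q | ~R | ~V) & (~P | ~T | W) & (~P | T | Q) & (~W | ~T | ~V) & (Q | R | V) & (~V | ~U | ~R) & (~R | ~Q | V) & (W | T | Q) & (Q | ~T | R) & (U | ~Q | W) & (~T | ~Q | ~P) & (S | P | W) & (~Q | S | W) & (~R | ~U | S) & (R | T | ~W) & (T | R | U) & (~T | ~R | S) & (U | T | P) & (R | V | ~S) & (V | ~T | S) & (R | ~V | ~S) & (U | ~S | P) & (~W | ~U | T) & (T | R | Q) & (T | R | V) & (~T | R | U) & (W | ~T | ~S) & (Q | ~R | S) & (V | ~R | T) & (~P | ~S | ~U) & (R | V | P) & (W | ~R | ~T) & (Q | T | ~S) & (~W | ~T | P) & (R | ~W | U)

UNSATISFIABLE

Suppose S = 1.
Suppose R = 1.
Suppose Q = 0.
The clause (T) is unit, so T = 1.
The clause (W) is unit, so W = 1.
The clause (V) is unit, so V = 1.
That conflicts with the unit clause (~V).
So Q must be the other value — set Q = 1.
The clause (~V) is unit, so V = 0.
That conflicts with the unit clause (V).
Both values of Q lead to a conflict.
So R must be the other value — set R = 0.
The clause (~U) is unit, so U = 0.
The clause (T) is unit, so T = 1.
That conflicts with the unit clause (~T).
Both values of R lead to a conflict.
So S must be the other value — set S = 0.
Suppose Q = 0.
The clause (~R) is unit, so R = 0.
The clause (V) is unit, so V = 1.
The clause (W) is unit, so W = 1.
The clause (P) is unit, so P = 1.
The clause (T) is unit, so T = 1.
That conflicts with the unit clause (~T).
So Q must be the other value — set Q = 1.
The clause (~R) is unit, so R = 0.
The clause (W) is unit, so W = 1.
The clause (P) is unit, so P = 1.
The clause (~T) is unit, so T = 0.
That conflicts with the unit clause (T).
Both values of Q lead to a conflict.
Both values of S lead to a conflict.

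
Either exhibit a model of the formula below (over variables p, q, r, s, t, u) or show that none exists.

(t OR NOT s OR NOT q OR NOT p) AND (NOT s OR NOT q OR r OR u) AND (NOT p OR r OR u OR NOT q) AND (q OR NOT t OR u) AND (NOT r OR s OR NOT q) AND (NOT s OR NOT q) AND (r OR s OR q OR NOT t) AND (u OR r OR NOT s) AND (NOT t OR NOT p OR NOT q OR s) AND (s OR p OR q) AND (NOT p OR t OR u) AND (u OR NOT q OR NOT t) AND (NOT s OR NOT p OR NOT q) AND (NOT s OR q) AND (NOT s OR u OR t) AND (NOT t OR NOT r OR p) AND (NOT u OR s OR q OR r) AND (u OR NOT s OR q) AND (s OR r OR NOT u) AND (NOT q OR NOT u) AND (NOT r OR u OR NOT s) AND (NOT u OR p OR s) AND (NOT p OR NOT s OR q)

p=true; q=false; r=true; s=false; t=false; u=true

Suppose s = false.
Suppose r = true.
(NOT q) alone gives q = false.
(p) alone gives p = true.
Suppose t = false.
(u) alone gives u = true.
All clauses are satisfied.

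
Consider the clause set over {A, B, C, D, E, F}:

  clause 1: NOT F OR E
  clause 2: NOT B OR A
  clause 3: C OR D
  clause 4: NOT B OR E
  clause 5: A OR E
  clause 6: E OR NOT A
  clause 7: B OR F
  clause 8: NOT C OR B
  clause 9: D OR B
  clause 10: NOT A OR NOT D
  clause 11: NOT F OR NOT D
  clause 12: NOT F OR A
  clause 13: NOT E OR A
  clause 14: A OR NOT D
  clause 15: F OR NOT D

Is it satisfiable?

Yes

Case F = false:
The clause (B) is unit, so B = true.
The clause (A) is unit, so A = true.
The clause (E) is unit, so E = true.
The clause (NOT D) is unit, so D = false.
The clause (C) is unit, so C = true.
This assignment satisfies each clause.
A satisfying assignment: A=true; B=true; C=true; D=false; E=true; F=false.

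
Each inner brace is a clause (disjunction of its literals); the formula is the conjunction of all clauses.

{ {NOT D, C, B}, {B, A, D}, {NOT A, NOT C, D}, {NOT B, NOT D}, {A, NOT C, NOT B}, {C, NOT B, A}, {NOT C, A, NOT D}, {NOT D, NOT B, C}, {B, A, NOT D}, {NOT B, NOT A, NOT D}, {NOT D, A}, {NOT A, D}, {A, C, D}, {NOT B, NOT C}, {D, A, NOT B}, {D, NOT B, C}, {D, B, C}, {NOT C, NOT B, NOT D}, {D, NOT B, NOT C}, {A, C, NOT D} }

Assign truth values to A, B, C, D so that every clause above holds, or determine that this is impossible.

Branch on B: set B = false.
Branch on D: set D = true.
The clause (C) is unit, so C = true.
The clause (A) is unit, so A = true.
This assignment satisfies each clause.

A=true, B=false, C=true, D=true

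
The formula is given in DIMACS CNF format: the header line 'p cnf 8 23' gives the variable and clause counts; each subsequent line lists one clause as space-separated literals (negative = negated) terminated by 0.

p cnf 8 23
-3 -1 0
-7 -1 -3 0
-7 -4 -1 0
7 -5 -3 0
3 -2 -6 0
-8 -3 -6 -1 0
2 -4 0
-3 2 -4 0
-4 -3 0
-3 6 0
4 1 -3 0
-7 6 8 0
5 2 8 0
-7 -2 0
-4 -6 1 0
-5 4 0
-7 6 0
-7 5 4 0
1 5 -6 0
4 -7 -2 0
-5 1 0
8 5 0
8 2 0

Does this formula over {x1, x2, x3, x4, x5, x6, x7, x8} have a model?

Suppose x3 = False.
Suppose x2 = False.
The clause (¬x4) is unit, so x4 = False.
The clause (¬x5) is unit, so x5 = False.
The clause (x8) is unit, so x8 = True.
The clause (¬x7) is unit, so x7 = False.
Suppose x1 = True.
No clause remains; x6 is free.
A satisfying assignment: x1 ↦ True, x2 ↦ False, x3 ↦ False, x4 ↦ False, x5 ↦ False, x6 ↦ True, x7 ↦ False, x8 ↦ True.

Yes, satisfiable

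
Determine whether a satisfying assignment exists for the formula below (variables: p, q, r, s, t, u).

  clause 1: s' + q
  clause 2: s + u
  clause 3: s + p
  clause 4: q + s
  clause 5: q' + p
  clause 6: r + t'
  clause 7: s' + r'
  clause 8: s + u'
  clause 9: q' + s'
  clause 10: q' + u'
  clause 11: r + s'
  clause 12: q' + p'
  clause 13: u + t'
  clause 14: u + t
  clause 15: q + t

No

Case s = 0:
Unit clause (u) forces u = 1.
But (u') is also a unit clause — contradiction.
Backtrack on s: now try s = 1.
Unit clause (q) forces q = 1.
But (q') is also a unit clause — contradiction.
Either choice for s ends in contradiction.
No assignment satisfies every clause.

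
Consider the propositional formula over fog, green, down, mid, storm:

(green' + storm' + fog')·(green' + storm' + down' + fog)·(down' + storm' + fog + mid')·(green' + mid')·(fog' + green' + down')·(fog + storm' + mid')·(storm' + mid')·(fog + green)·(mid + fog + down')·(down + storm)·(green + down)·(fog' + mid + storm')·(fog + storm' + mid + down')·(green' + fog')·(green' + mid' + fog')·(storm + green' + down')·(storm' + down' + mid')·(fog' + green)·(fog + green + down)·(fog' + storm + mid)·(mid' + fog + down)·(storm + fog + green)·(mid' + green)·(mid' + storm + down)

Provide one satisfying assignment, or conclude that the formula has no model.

Suppose green = 1.
From the singleton clause (mid'), mid = 0.
From the singleton clause (fog'), fog = 0.
From the singleton clause (down'), down = 0.
From the singleton clause (storm), storm = 1.
Every clause now holds.

fog ↦ 0; green ↦ 1; down ↦ 0; mid ↦ 0; storm ↦ 1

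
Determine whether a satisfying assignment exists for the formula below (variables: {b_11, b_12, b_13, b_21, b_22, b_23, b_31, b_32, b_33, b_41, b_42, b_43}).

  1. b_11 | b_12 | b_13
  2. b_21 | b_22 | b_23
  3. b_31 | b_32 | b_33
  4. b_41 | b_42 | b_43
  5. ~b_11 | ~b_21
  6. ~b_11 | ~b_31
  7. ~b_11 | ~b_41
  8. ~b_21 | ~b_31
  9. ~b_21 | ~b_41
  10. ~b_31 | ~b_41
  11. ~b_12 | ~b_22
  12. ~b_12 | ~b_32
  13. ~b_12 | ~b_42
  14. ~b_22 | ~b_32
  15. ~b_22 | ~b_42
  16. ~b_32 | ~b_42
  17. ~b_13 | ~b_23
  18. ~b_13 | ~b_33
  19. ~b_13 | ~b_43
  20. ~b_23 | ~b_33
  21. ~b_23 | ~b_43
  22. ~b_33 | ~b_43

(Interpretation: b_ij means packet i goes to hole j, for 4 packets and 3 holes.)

No, unsatisfiable

Suppose b_11 = 0.
Suppose b_12 = 1.
Unit clause (~b_22) forces b_22 = 0.
Unit clause (~b_32) forces b_32 = 0.
Unit clause (~b_42) forces b_42 = 0.
Suppose b_21 = 1.
Unit clause (~b_31) forces b_31 = 0.
Unit clause (b_33) forces b_33 = 1.
Unit clause (~b_41) forces b_41 = 0.
Unit clause (b_43) forces b_43 = 1.
That conflicts with the unit clause (~b_43).
Undo b_21 and try b_21 = 0.
Unit clause (b_23) forces b_23 = 1.
Unit clause (~b_13) forces b_13 = 0.
Unit clause (~b_33) forces b_33 = 0.
Unit clause (b_31) forces b_31 = 1.
Unit clause (~b_41) forces b_41 = 0.
Unit clause (b_43) forces b_43 = 1.
That conflicts with the unit clause (~b_43).
Neither b_21 = 1 nor b_21 = 0 works.
Undo b_12 and try b_12 = 0.
Unit clause (b_13) forces b_13 = 1.
Unit clause (~b_23) forces b_23 = 0.
Unit clause (~b_33) forces b_33 = 0.
Unit clause (~b_43) forces b_43 = 0.
Suppose b_21 = 1.
Unit clause (~b_31) forces b_31 = 0.
Unit clause (b_32) forces b_32 = 1.
Unit clause (~b_41) forces b_41 = 0.
Unit clause (b_42) forces b_42 = 1.
That conflicts with the unit clause (~b_42).
Undo b_21 and try b_21 = 0.
Unit clause (b_22) forces b_22 = 1.
Unit clause (~b_32) forces b_32 = 0.
Unit clause (b_31) forces b_31 = 1.
Unit clause (~b_41) forces b_41 = 0.
Unit clause (b_42) forces b_42 = 1.
That conflicts with the unit clause (~b_42).
Neither b_21 = 1 nor b_21 = 0 works.
Neither b_12 = 1 nor b_12 = 0 works.
Undo b_11 and try b_11 = 1.
Unit clause (~b_21) forces b_21 = 0.
Unit clause (~b_31) forces b_31 = 0.
Unit clause (~b_41) forces b_41 = 0.
Suppose b_22 = 1.
Unit clause (~b_12) forces b_12 = 0.
Unit clause (~b_32) forces b_32 = 0.
Unit clause (b_33) forces b_33 = 1.
Unit clause (~b_42) forces b_42 = 0.
Unit clause (b_43) forces b_43 = 1.
That conflicts with the unit clause (~b_43).
Undo b_22 and try b_22 = 0.
Unit clause (b_23) forces b_23 = 1.
Unit clause (~b_13) forces b_13 = 0.
Unit clause (~b_33) forces b_33 = 0.
Unit clause (b_32) forces b_32 = 1.
Unit clause (~b_12) forces b_12 = 0.
Unit clause (~b_42) forces b_42 = 0.
Unit clause (b_43) forces b_43 = 1.
That conflicts with the unit clause (~b_43).
Neither b_22 = 1 nor b_22 = 0 works.
Neither b_11 = 1 nor b_11 = 0 works.
No assignment satisfies every clause.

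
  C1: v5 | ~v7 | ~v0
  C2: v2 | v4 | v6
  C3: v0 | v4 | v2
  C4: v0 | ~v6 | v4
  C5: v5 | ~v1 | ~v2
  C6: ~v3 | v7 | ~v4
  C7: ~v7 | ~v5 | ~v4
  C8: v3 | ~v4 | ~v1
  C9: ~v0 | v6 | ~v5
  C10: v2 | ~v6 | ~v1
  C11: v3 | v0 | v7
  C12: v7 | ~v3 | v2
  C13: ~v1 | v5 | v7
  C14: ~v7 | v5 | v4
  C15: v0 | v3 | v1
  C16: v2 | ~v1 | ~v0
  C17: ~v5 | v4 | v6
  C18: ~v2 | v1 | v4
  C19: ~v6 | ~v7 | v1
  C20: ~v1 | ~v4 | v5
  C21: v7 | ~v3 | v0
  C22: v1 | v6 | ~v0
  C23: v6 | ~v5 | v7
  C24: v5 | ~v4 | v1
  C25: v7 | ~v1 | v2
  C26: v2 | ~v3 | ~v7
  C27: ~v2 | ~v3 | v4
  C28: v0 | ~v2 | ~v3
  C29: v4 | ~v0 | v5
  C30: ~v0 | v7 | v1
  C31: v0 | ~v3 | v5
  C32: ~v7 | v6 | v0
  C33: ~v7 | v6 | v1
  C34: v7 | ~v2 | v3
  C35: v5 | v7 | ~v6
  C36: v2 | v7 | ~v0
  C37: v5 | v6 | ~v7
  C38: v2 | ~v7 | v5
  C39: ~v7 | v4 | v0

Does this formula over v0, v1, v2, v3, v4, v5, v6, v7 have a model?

Branch on v5: set v5 = 1.
Branch on v7: set v7 = 1.
(~v4) alone gives v4 = 0.
(v6) alone gives v6 = 1.
(v0) alone gives v0 = 1.
(v1) alone gives v1 = 1.
(v2) alone gives v2 = 1.
(~v3) alone gives v3 = 0.
All clauses are satisfied.
A satisfying assignment: v0=1; v1=1; v2=1; v3=0; v4=0; v5=1; v6=1; v7=1.

Yes, satisfiable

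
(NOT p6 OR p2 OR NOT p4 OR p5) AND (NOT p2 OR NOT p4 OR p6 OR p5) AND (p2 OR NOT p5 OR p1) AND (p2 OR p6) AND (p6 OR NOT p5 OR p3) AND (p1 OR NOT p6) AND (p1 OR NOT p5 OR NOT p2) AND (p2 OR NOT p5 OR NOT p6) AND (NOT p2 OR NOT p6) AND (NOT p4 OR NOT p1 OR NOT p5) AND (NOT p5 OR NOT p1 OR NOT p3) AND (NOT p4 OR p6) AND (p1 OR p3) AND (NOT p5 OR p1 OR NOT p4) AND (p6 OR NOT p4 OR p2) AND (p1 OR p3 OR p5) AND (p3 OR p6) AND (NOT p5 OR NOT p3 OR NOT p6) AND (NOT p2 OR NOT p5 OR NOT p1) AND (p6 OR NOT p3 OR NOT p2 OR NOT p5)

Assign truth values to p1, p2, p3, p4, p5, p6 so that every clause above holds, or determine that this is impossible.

p1 ↦ false; p2 ↦ true; p3 ↦ true; p4 ↦ false; p5 ↦ false; p6 ↦ false

Branch on p2: set p2 = true.
Unit clause (NOT p6) forces p6 = false.
Unit clause (NOT p4) forces p4 = false.
Unit clause (p3) forces p3 = true.
Unit clause (NOT p5) forces p5 = false.
Every clause is now satisfied; p1 is unconstrained.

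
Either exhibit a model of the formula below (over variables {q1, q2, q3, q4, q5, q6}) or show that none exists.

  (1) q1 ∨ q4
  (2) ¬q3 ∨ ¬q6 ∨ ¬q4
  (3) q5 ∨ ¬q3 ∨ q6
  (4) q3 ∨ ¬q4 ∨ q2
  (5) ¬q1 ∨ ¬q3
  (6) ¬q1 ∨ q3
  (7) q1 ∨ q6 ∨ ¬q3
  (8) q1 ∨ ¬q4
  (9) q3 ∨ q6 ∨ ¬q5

UNSATISFIABLE

Suppose q1 = True.
(¬q3) alone gives q3 = False.
Now (q3) is unsatisfied and unit — conflict.
Undo q1 and try q1 = False.
(q4) alone gives q4 = True.
Now (¬q4) is unsatisfied and unit — conflict.
Either choice for q1 ends in contradiction.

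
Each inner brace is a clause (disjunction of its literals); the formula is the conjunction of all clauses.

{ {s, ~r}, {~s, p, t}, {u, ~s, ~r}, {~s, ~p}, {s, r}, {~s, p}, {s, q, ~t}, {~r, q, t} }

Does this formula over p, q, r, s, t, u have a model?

Case s = 1:
Unit clause (~p) forces p = 0.
That conflicts with the unit clause (p).
So s must be the other value — set s = 0.
Unit clause (~r) forces r = 0.
That conflicts with the unit clause (r).
Both values of s lead to a conflict.
No assignment satisfies every clause.

Unsatisfiable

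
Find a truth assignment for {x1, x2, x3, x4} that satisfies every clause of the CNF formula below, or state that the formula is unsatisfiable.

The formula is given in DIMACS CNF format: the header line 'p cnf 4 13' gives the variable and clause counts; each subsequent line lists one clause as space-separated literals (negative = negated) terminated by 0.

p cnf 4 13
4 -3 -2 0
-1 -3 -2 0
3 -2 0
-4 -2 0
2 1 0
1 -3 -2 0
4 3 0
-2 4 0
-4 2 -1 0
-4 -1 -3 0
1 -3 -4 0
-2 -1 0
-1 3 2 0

Case x3 = True:
Case x4 = False:
The clause (¬x2) is unit, so x2 = False.
The clause (x1) is unit, so x1 = True.
Every clause now holds.

x1=True; x2=False; x3=True; x4=False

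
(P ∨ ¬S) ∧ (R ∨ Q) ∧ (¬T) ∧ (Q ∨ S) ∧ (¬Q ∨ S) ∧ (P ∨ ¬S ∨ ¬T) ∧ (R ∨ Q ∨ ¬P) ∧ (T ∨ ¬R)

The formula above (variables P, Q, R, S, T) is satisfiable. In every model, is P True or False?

True

Suppose P = False.
(¬S) alone gives S = False.
(¬T) alone gives T = False.
(Q) alone gives Q = True.
But (¬Q) is also a unit clause — contradiction.
So every satisfying assignment has P = True.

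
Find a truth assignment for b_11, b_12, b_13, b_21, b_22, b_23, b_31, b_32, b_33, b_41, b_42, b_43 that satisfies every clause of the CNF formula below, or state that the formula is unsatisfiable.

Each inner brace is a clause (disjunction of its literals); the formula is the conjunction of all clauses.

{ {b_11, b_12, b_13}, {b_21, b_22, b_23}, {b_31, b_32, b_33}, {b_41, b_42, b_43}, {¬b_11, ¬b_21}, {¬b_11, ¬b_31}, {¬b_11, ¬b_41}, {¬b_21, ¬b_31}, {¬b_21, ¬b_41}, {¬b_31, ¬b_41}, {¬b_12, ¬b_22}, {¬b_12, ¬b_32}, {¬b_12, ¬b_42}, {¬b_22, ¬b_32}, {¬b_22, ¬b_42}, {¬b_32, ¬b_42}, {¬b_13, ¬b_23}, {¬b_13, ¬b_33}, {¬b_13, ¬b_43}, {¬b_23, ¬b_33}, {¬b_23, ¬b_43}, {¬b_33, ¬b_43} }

UNSATISFIABLE

Try b_11 = False.
Try b_12 = True.
From the singleton clause (¬b_22), b_22 = False.
From the singleton clause (¬b_32), b_32 = False.
From the singleton clause (¬b_42), b_42 = False.
Try b_21 = True.
From the singleton clause (¬b_31), b_31 = False.
From the singleton clause (b_33), b_33 = True.
From the singleton clause (¬b_41), b_41 = False.
From the singleton clause (b_43), b_43 = True.
Now (¬b_43) is unsatisfied and unit — conflict.
That branch fails; take b_21 = False instead.
From the singleton clause (b_23), b_23 = True.
From the singleton clause (¬b_13), b_13 = False.
From the singleton clause (¬b_33), b_33 = False.
From the singleton clause (b_31), b_31 = True.
From the singleton clause (¬b_41), b_41 = False.
From the singleton clause (b_43), b_43 = True.
Now (¬b_43) is unsatisfied and unit — conflict.
Either choice for b_21 ends in contradiction.
That branch fails; take b_12 = False instead.
From the singleton clause (b_13), b_13 = True.
From the singleton clause (¬b_23), b_23 = False.
From the singleton clause (¬b_33), b_33 = False.
From the singleton clause (¬b_43), b_43 = False.
Try b_21 = True.
From the singleton clause (¬b_31), b_31 = False.
From the singleton clause (b_32), b_32 = True.
From the singleton clause (¬b_41), b_41 = False.
From the singleton clause (b_42), b_42 = True.
Now (¬b_42) is unsatisfied and unit — conflict.
That branch fails; take b_21 = False instead.
From the singleton clause (b_22), b_22 = True.
From the singleton clause (¬b_32), b_32 = False.
From the singleton clause (b_31), b_31 = True.
From the singleton clause (¬b_41), b_41 = False.
From the singleton clause (b_42), b_42 = True.
Now (¬b_42) is unsatisfied and unit — conflict.
Either choice for b_21 ends in contradiction.
Either choice for b_12 ends in contradiction.
That branch fails; take b_11 = True instead.
From the singleton clause (¬b_21), b_21 = False.
From the singleton clause (¬b_31), b_31 = False.
From the singleton clause (¬b_41), b_41 = False.
Try b_22 = True.
From the singleton clause (¬b_12), b_12 = False.
From the singleton clause (¬b_32), b_32 = False.
From the singleton clause (b_33), b_33 = True.
From the singleton clause (¬b_42), b_42 = False.
From the singleton clause (b_43), b_43 = True.
Now (¬b_43) is unsatisfied and unit — conflict.
That branch fails; take b_22 = False instead.
From the singleton clause (b_23), b_23 = True.
From the singleton clause (¬b_13), b_13 = False.
From the singleton clause (¬b_33), b_33 = False.
From the singleton clause (b_32), b_32 = True.
From the singleton clause (¬b_12), b_12 = False.
From the singleton clause (¬b_42), b_42 = False.
From the singleton clause (b_43), b_43 = True.
Now (¬b_43) is unsatisfied and unit — conflict.
Either choice for b_22 ends in contradiction.
Either choice for b_11 ends in contradiction.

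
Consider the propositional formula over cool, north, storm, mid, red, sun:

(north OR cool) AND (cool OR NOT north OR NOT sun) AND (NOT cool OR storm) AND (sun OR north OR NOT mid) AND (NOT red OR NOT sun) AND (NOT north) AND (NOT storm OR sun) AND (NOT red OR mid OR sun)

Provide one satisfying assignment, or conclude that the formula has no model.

cool ↦ true; north ↦ false; storm ↦ true; mid ↦ true; red ↦ false; sun ↦ true

(NOT north) alone gives north = false.
(cool) alone gives cool = true.
(storm) alone gives storm = true.
(sun) alone gives sun = true.
(NOT red) alone gives red = false.
All clauses hold; mid can take either value.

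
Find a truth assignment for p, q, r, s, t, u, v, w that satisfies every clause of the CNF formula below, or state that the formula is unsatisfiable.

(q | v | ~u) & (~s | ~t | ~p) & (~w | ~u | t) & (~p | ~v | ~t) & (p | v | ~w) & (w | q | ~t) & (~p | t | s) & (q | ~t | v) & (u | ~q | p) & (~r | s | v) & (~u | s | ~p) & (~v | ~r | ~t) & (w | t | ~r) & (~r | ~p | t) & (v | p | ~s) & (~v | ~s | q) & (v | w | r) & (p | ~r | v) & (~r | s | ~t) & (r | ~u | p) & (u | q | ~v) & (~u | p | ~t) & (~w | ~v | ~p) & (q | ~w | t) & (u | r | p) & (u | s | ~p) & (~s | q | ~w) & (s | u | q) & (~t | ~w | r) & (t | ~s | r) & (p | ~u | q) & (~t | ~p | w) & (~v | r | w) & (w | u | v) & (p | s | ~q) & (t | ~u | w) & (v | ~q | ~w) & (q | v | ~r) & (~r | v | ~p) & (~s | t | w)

UNSATISFIABLE

Branch on q: set q = 1.
Branch on u: set u = 1.
Branch on w: set w = 0.
(t) alone gives t = 1.
(p) alone gives p = 1.
That conflicts with the unit clause (~p).
That branch fails; take w = 1 instead.
(t) alone gives t = 1.
(p) alone gives p = 1.
(~s) alone gives s = 0.
That conflicts with the unit clause (s).
Either choice for w ends in contradiction.
That branch fails; take u = 0 instead.
(p) alone gives p = 1.
(s) alone gives s = 1.
(~t) alone gives t = 0.
(~r) alone gives r = 0.
That conflicts with the unit clause (r).
Either choice for u ends in contradiction.
That branch fails; take q = 0 instead.
Branch on v: set v = 1.
(~s) alone gives s = 0.
(u) alone gives u = 1.
(~p) alone gives p = 0.
That conflicts with the unit clause (p).
That branch fails; take v = 0 instead.
(~u) alone gives u = 0.
(~t) alone gives t = 0.
(~w) alone gives w = 0.
That conflicts with the unit clause (w).
Either choice for v ends in contradiction.
Either choice for q ends in contradiction.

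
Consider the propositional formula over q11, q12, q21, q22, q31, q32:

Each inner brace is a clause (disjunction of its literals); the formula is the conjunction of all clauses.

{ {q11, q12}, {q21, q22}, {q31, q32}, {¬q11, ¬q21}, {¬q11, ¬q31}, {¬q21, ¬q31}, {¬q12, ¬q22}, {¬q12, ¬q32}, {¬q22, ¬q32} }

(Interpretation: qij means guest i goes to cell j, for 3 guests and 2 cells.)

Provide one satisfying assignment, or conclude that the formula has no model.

UNSATISFIABLE

Branch on q11: set q11 = True.
(¬q21) alone gives q21 = False.
(q22) alone gives q22 = True.
(¬q31) alone gives q31 = False.
(q32) alone gives q32 = True.
Now (¬q32) is unsatisfied and unit — conflict.
Backtrack on q11: now try q11 = False.
(q12) alone gives q12 = True.
(¬q22) alone gives q22 = False.
(q21) alone gives q21 = True.
(¬q31) alone gives q31 = False.
(q32) alone gives q32 = True.
Now (¬q32) is unsatisfied and unit — conflict.
Either choice for q11 ends in contradiction.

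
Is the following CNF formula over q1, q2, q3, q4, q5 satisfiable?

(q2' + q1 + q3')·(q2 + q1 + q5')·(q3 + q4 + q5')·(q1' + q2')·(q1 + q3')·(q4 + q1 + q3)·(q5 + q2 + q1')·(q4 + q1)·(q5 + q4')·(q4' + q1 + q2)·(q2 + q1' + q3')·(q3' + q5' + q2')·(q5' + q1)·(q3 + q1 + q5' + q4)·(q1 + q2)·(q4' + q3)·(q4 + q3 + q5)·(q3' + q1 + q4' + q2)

No, unsatisfiable

Case q1 = 0:
(q3') alone gives q3 = 0.
(q4) alone gives q4 = 1.
That conflicts with the unit clause (q4').
Backtrack on q1: now try q1 = 1.
(q2') alone gives q2 = 0.
(q5) alone gives q5 = 1.
(q3') alone gives q3 = 0.
(q4) alone gives q4 = 1.
That conflicts with the unit clause (q4').
Either choice for q1 ends in contradiction.
No assignment satisfies every clause.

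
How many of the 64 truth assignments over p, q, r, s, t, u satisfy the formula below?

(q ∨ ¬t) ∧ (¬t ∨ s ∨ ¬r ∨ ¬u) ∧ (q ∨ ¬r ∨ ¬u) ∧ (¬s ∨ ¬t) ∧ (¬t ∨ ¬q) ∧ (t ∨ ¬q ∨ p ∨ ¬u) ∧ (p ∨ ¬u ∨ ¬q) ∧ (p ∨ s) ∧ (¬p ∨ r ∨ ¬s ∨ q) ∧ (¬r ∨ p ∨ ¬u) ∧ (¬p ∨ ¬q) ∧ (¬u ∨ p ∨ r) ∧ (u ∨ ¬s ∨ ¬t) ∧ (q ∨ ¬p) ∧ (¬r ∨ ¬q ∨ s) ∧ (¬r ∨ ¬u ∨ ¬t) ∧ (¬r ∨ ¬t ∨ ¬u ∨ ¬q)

4

There are 2^6 = 64 truth assignments over (p, q, r, s, t, u).
Split on r. With r = True, the clauses containing r are satisfied and ¬r drops from the rest; 2 of the 2^5 = 32 assignments to the other variables satisfy what remains.
With r = False, by the same count on the reduced clause set, 2 assignments work.
(One model: p=F, q=F, r=F, s=T, t=F, u=F.)
Total: 2 + 2 = 4.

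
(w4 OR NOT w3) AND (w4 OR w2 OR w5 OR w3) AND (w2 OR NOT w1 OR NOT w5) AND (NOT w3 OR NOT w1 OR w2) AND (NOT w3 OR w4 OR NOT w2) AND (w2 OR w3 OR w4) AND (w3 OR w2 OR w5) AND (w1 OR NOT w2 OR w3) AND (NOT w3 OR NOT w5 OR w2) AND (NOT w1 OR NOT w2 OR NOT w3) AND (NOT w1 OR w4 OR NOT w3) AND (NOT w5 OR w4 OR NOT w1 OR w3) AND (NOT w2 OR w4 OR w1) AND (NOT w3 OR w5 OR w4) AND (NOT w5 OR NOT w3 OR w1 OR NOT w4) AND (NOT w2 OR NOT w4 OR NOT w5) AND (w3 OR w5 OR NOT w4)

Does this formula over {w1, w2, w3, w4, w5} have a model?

Branch on w4: set w4 = true.
Branch on w2: set w2 = false.
Branch on w1: set w1 = false.
Branch on w3: set w3 = true.
Unit clause (NOT w5) forces w5 = false.
All clauses are satisfied.
A satisfying assignment: w1=false; w2=false; w3=true; w4=true; w5=false.

Yes, satisfiable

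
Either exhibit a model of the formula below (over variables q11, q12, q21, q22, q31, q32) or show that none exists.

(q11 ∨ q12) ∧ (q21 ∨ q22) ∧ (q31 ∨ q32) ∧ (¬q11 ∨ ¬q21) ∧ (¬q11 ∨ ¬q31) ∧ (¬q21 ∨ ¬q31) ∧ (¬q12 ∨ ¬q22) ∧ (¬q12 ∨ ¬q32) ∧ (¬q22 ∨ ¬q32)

UNSATISFIABLE

Branch on q11: set q11 = True.
From the singleton clause (¬q21), q21 = False.
From the singleton clause (q22), q22 = True.
From the singleton clause (¬q31), q31 = False.
From the singleton clause (q32), q32 = True.
That conflicts with the unit clause (¬q32).
So q11 must be the other value — set q11 = False.
From the singleton clause (q12), q12 = True.
From the singleton clause (¬q22), q22 = False.
From the singleton clause (q21), q21 = True.
From the singleton clause (¬q31), q31 = False.
From the singleton clause (q32), q32 = True.
That conflicts with the unit clause (¬q32).
Both values of q11 lead to a conflict.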